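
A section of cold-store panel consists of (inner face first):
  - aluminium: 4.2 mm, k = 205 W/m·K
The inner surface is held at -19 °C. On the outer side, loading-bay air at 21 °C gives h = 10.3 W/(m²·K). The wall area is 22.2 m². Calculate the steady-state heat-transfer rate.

Model the wall as resistances in series:
R_aluminium = L/(kA) = 0.0042/(205×22.2) = 9.229×10^-7 K/W
R_outer film = 1/(h_o·A) = 1/(10.3×22.2) = 0.004373 K/W
R_total = 0.004374 K/W
Q = ΔT / R_total = 40 / 0.004374

Q ≈ 9140 W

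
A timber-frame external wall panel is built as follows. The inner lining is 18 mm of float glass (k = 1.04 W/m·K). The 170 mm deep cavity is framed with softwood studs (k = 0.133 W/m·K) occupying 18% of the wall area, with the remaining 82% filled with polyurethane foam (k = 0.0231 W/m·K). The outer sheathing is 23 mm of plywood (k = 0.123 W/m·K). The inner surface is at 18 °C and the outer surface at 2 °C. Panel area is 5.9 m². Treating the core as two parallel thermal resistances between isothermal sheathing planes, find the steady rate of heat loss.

Q ≈ 22.6 W

Sheathing layers in series; stud and cavity paths in parallel between them.
R_inner = 0.018/(1.04×5.9) = 0.002934 K/W
R_stud  = 0.17/(0.133×0.18×5.9) = 1.204 K/W
R_cav   = 0.17/(0.0231×0.82×5.9) = 1.521 K/W
1/R_core = 1/R_stud + 1/R_cav → R_core = 0.6719 K/W
R_outer = 0.023/(0.123×5.9) = 0.03169 K/W
R_total = 0.7066 K/W
Q = ΔT/R_total = 16/0.7066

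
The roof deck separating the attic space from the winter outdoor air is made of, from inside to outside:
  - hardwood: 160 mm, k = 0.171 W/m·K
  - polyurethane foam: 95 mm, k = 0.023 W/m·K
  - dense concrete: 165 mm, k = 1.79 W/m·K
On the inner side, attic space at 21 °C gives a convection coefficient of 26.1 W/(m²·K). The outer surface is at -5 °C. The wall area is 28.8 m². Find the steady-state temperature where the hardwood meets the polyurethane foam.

Using the resistance-network approach (series):
R_inner film = 1/(h_i·A) = 1/(26.1×28.8) = 0.00133 K/W
R_hardwood = L/(kA) = 0.16/(0.171×28.8) = 0.03249 K/W
R_polyurethane foam = L/(kA) = 0.095/(0.023×28.8) = 0.1434 K/W
R_dense concrete = L/(kA) = 0.165/(1.79×28.8) = 0.003201 K/W
R_total = 0.1804 K/W;  Q = ΔT/R_total = 26/0.1804 = 144.1 W
T_interface = T_inner − Q·ΣR(inner→interface) = 21 − 144×0.03382

T ≈ 16.1 °C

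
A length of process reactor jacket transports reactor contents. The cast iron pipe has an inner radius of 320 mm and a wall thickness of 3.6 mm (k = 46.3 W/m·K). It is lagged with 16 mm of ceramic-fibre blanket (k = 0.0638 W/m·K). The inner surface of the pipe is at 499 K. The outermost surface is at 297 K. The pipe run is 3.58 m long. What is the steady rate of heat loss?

Q ≈ 6000 W

Per-layer cylindrical resistances, series-summed:
R_cast iron pipe wall = ln(323.6/320)/(2π×46.3×3.58) = 1.074×10^-5 K/W
R_ceramic-fibre blanket = ln(339.6/323.6)/(2π×0.0638×3.58) = 0.03363 K/W
R_total = 0.03364 K/W
Q = ΔT/R_total = 202/0.03364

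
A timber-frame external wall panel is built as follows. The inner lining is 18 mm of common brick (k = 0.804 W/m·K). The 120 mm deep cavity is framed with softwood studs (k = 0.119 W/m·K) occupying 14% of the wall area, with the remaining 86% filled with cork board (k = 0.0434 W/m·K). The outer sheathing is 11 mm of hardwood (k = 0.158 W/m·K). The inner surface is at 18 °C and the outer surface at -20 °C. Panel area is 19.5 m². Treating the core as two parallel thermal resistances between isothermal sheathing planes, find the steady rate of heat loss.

Sheathing layers in series; stud and cavity paths in parallel between them.
R_inner = 0.018/(0.804×19.5) = 0.001148 K/W
R_stud  = 0.12/(0.119×0.14×19.5) = 0.3694 K/W
R_cav   = 0.12/(0.0434×0.86×19.5) = 0.1649 K/W
1/R_core = 1/R_stud + 1/R_cav → R_core = 0.114 K/W
R_outer = 0.011/(0.158×19.5) = 0.00357 K/W
R_total = 0.1187 K/W
Q = ΔT/R_total = 38/0.1187

Q ≈ 320 W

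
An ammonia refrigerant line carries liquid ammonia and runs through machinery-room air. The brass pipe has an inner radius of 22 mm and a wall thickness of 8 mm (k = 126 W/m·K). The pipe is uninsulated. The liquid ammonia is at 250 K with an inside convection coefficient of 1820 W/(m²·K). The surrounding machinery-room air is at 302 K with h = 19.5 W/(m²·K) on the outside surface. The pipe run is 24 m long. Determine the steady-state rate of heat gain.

Radial resistances (cylindrical: R_cond = ln(r_o/r_i)/(2πkL), R_conv = 1/(h·2πrL)):
R_inner film = 1/(h_i·2πr₁L) = 1/(1820×2π×0.022×24) = 1.656×10^-4 K/W
R_brass pipe wall = ln(30/22)/(2π×126×24) = 1.632×10^-5 K/W
R_outer film = 1/(h_o·2πr_oL) = 1/(19.5×2π×0.03×24) = 0.01134 K/W
R_total = 0.01152 K/W
Q = ΔT/R_total = 52/0.01152

Q ≈ 4510 W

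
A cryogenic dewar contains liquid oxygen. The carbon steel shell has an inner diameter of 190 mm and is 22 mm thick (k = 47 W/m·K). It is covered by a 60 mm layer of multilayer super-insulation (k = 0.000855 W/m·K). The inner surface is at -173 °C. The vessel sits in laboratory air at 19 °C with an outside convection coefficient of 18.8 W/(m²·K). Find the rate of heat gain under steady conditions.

Spherical conduction: R = (1/r_in − 1/r_out)/(4πk) per layer; series-sum.
R_carbon steel shell = (1/0.095 − 1/0.117)/(4π×47) = 0.003351 K/W
R_multilayer super-insulation = (1/0.117 − 1/0.177)/(4π×0.000855) = 269.7 K/W
R_outer film = 1/(h·4πr_o²) = 1/(18.8×4π×0.177²) = 0.1351 K/W
R_total = 269.8 K/W
Q = ΔT/R_total = 192/269.8

Q ≈ 0.712 W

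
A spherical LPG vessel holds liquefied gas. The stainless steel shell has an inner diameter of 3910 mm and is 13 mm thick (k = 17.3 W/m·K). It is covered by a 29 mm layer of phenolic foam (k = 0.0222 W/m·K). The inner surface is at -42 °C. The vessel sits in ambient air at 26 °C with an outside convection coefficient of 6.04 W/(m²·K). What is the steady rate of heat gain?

Q ≈ 2280 W

Radial (spherical) resistances in series:
R_stainless steel shell = (1/1.955 − 1/1.968)/(4π×17.3) = 1.554×10^-5 K/W
R_phenolic foam = (1/1.968 − 1/1.997)/(4π×0.0222) = 0.02645 K/W
R_outer film = 1/(h·4πr_o²) = 1/(6.04×4π×1.997²) = 0.003304 K/W
R_total = 0.02977 K/W
Q = ΔT/R_total = 68/0.02977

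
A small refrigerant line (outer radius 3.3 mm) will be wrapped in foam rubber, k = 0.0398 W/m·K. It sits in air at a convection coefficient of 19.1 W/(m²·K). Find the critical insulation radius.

For a cylinder r_cr = k/h = 0.0398/19.1
r_cr = 2.08 mm; since the bare radius (3.3 mm) is above r_cr, any added insulation will reduce heat loss.

r_cr ≈ 2.08 mm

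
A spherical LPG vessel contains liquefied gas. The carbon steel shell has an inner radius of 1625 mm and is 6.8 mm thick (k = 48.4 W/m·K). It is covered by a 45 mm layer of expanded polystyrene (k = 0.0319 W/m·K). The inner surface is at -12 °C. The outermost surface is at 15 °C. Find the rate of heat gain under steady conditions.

Q ≈ 658 W

Spherical conduction: R = (1/r_in − 1/r_out)/(4πk) per layer; series-sum.
R_carbon steel shell = (1/1.625 − 1/1.6318)/(4π×48.4) = 4.216×10^-6 K/W
R_expanded polystyrene = (1/1.6318 − 1/1.6768)/(4π×0.0319) = 0.04103 K/W
R_total = 0.04103 K/W
Q = ΔT/R_total = 27/0.04103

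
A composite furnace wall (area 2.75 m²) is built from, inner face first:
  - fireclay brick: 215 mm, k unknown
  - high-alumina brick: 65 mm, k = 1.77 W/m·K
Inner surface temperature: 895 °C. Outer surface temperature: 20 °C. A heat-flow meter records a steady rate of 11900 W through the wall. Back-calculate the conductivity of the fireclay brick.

Treating each layer as a thermal resistance in series:
R_high-alumina brick = L/(kA) = 0.065/(1.77×2.75) = 0.01335 K/W
Sum of known resistances R_other = 0.01335 K/W
Total R = ΔT/Q = 875/11900 = 0.07353 K/W
R_fireclay brick = R_total − R_other = 0.06018 K/W
k = L/(R·A) = 0.215/(0.06018×2.75)

k ≈ 1.3 W/(m·K)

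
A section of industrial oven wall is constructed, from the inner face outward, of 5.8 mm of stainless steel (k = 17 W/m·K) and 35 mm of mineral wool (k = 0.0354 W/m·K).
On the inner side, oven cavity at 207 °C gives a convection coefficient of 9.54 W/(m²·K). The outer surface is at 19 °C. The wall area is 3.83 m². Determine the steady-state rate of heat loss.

Q ≈ 658 W

Thermal resistances in series:
R_inner film = 1/(h_i·A) = 1/(9.54×3.83) = 0.02737 K/W
R_stainless steel = L/(kA) = 0.0058/(17×3.83) = 8.908×10^-5 K/W
R_mineral wool = L/(kA) = 0.035/(0.0354×3.83) = 0.2581 K/W
R_total = 0.2856 K/W
Q = ΔT / R_total = 188 / 0.2856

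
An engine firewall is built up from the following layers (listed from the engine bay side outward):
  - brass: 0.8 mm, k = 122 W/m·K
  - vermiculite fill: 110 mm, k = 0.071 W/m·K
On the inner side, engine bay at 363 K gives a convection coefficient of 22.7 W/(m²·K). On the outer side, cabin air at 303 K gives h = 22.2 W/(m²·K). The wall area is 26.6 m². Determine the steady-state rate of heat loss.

Treating each layer as a thermal resistance in series:
R_inner film = 1/(h_i·A) = 1/(22.7×26.6) = 0.001656 K/W
R_brass = L/(kA) = 0.0008/(122×26.6) = 2.465×10^-7 K/W
R_vermiculite fill = L/(kA) = 0.11/(0.071×26.6) = 0.05824 K/W
R_outer film = 1/(h_o·A) = 1/(22.2×26.6) = 0.001693 K/W
R_total = 0.06159 K/W
Q = ΔT / R_total = 60 / 0.06159

Q ≈ 974 W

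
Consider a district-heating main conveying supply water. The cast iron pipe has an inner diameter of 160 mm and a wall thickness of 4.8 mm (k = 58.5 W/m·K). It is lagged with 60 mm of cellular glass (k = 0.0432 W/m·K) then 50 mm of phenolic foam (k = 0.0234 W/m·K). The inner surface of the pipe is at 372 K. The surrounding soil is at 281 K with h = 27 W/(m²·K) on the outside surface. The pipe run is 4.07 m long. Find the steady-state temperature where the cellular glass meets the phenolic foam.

T ≈ 327 K

Radial resistances (cylindrical: R_cond = ln(r_o/r_i)/(2πkL), R_conv = 1/(h·2πrL)):
R_cast iron pipe wall = ln(84.8/80)/(2π×58.5×4.07) = 3.895×10^-5 K/W
R_cellular glass = ln(144.8/84.8)/(2π×0.0432×4.07) = 0.4843 K/W
R_phenolic foam = ln(194.8/144.8)/(2π×0.0234×4.07) = 0.4957 K/W
R_outer film = 1/(h_o·2πr_oL) = 1/(27×2π×0.1948×4.07) = 0.007435 K/W
R_total = 0.9875 K/W
Q = ΔT/R_total = 91/0.9875
Q = 92.2 W
T_interface = T_inner − Q·ΣR(inner→interface) = 372 − 92.2×0.4844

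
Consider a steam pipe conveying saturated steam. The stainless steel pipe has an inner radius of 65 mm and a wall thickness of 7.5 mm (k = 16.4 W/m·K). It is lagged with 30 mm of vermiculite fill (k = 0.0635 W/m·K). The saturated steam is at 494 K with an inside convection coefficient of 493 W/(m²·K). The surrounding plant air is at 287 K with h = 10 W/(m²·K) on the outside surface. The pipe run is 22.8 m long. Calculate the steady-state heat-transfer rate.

Radial resistances (cylindrical: R_cond = ln(r_o/r_i)/(2πkL), R_conv = 1/(h·2πrL)):
R_inner film = 1/(h_i·2πr₁L) = 1/(493×2π×0.065×22.8) = 2.178×10^-4 K/W
R_stainless steel pipe wall = ln(72.5/65)/(2π×16.4×22.8) = 4.648×10^-5 K/W
R_vermiculite fill = ln(102.5/72.5)/(2π×0.0635×22.8) = 0.03807 K/W
R_outer film = 1/(h_o·2πr_oL) = 1/(10×2π×0.1025×22.8) = 0.00681 K/W
R_total = 0.04514 K/W
Q = ΔT/R_total = 207/0.04514

Q ≈ 4590 W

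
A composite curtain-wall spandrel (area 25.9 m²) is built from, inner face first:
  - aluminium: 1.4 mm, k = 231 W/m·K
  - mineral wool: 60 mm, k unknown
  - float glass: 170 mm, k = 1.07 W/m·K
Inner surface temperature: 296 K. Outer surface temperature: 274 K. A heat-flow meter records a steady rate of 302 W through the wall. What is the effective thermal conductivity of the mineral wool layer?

k ≈ 0.0347 W/(m·K)

Series thermal resistances:
R_aluminium = L/(kA) = 0.0014/(231×25.9) = 2.34×10^-7 K/W
R_float glass = L/(kA) = 0.17/(1.07×25.9) = 0.006134 K/W
Sum of known resistances R_other = 0.006135 K/W
Total R = ΔT/Q = 22/302 = 0.07285 K/W
R_mineral wool = R_total − R_other = 0.06671 K/W
k = L/(R·A) = 0.06/(0.06671×25.9)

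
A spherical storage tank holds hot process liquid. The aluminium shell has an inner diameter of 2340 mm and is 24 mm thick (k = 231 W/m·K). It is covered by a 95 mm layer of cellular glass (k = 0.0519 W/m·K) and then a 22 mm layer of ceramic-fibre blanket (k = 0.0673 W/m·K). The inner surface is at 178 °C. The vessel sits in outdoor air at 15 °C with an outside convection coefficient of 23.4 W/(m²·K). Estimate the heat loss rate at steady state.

Q ≈ 1460 W

Radial (spherical) resistances in series:
R_aluminium shell = (1/1.17 − 1/1.194)/(4π×231) = 5.918×10^-6 K/W
R_cellular glass = (1/1.194 − 1/1.289)/(4π×0.0519) = 0.09464 K/W
R_ceramic-fibre blanket = (1/1.289 − 1/1.311)/(4π×0.0673) = 0.01539 K/W
R_outer film = 1/(h·4πr_o²) = 1/(23.4×4π×1.311²) = 0.001979 K/W
R_total = 0.112 K/W
Q = ΔT/R_total = 163/0.112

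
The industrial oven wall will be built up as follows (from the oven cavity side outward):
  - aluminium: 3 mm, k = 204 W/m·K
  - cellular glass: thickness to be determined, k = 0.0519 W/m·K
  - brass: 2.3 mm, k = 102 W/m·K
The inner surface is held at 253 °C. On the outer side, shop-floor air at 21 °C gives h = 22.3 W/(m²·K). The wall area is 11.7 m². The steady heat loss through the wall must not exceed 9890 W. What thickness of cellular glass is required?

Model the wall as resistances in series:
R_aluminium = L/(kA) = 0.003/(204×11.7) = 1.257×10^-6 K/W
R_brass = L/(kA) = 0.0023/(102×11.7) = 1.927×10^-6 K/W
R_outer film = 1/(h_o·A) = 1/(22.3×11.7) = 0.003833 K/W
Sum of the known resistances R_other = 0.003836 K/W
Required total resistance R_tot = ΔT/Q_allow = 232/9890 = 0.02346 K/W
R_cellular glass = R_tot − R_other = 0.01962 K/W
L = R·k·A = 0.01962×0.0519×11.7

L ≈ 11.9 mm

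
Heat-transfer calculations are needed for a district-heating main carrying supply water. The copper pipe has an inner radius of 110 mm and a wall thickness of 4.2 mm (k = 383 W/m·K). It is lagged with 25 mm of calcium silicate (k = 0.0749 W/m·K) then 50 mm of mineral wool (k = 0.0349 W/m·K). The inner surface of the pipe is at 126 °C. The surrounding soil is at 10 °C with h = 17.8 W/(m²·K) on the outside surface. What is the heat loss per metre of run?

For a radial system each layer contributes R = ln(r_out/r_in)/(2πkL); films add R = 1/(hA).
R_copper pipe wall = ln(114.2/110)/(2π×383×1) = 1.557×10^-5 K/W
R_calcium silicate = ln(139.2/114.2)/(2π×0.0749×1) = 0.4206 K/W
R_mineral wool = ln(189.2/139.2)/(2π×0.0349×1) = 1.4 K/W
R_outer film = 1/(h_o·2πr_oL) = 1/(17.8×2π×0.1892×1) = 0.04726 K/W
R_total = 1.867 K/W
Q = ΔT/R_total = 116/1.867

q′ ≈ 62.1 W/m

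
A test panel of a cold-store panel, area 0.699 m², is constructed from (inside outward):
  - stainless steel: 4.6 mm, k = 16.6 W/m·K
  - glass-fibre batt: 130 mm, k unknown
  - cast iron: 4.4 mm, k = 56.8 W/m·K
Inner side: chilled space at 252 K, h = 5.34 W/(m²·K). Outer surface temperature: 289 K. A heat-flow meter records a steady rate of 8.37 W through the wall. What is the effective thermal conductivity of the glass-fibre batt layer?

k ≈ 0.0448 W/(m·K)

Model the wall as resistances in series:
R_inner film = 1/(h_i·A) = 1/(5.34×0.699) = 0.2679 K/W
R_stainless steel = L/(kA) = 0.0046/(16.6×0.699) = 3.964×10^-4 K/W
R_cast iron = L/(kA) = 0.0044/(56.8×0.699) = 1.108×10^-4 K/W
Sum of known resistances R_other = 0.2684 K/W
Total R = ΔT/Q = 37/8.37 = 4.421 K/W
R_glass-fibre batt = R_total − R_other = 4.152 K/W
k = L/(R·A) = 0.13/(4.152×0.699)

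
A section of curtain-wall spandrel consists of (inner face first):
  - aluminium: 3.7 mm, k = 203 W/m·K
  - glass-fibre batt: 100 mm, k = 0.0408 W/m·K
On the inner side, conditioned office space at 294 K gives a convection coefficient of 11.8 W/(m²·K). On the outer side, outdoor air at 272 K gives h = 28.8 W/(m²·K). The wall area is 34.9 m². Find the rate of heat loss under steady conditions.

Thermal resistances in series:
R_inner film = 1/(h_i·A) = 1/(11.8×34.9) = 0.002428 K/W
R_aluminium = L/(kA) = 0.0037/(203×34.9) = 5.223×10^-7 K/W
R_glass-fibre batt = L/(kA) = 0.1/(0.0408×34.9) = 0.07023 K/W
R_outer film = 1/(h_o·A) = 1/(28.8×34.9) = 9.949×10^-4 K/W
R_total = 0.07365 K/W
Q = ΔT / R_total = 22 / 0.07365

Q ≈ 299 W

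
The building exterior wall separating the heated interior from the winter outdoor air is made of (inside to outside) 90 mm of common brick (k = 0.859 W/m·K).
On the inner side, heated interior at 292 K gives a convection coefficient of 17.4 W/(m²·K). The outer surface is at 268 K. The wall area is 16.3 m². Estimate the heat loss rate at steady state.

Using the resistance-network approach (series):
R_inner film = 1/(h_i·A) = 1/(17.4×16.3) = 0.003526 K/W
R_common brick = L/(kA) = 0.09/(0.859×16.3) = 0.006428 K/W
R_total = 0.009954 K/W
Q = ΔT / R_total = 24 / 0.009954

Q ≈ 2410 W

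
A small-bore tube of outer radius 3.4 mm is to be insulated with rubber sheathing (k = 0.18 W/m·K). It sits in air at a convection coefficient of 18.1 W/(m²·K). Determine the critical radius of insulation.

For a cylinder r_cr = k/h = 0.18/18.1
r_cr = 9.94 mm; since the bare radius (3.4 mm) is below r_cr, adding a thin layer of insulation will *increase* heat loss.

r_cr ≈ 9.94 mm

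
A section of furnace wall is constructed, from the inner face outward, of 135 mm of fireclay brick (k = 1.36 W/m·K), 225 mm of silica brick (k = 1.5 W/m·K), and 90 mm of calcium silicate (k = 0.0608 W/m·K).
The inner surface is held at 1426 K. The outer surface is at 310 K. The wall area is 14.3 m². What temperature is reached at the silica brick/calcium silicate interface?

T ≈ 1270 K

Model the wall as resistances in series:
R_fireclay brick = L/(kA) = 0.135/(1.36×14.3) = 0.006942 K/W
R_silica brick = L/(kA) = 0.225/(1.5×14.3) = 0.01049 K/W
R_calcium silicate = L/(kA) = 0.09/(0.0608×14.3) = 0.1035 K/W
R_total = 0.1209 K/W;  Q = ΔT/R_total = 1116/0.1209 = 9227 W
T_interface = T_inner − Q·ΣR(inner→interface) = 1426 − 9230×0.01743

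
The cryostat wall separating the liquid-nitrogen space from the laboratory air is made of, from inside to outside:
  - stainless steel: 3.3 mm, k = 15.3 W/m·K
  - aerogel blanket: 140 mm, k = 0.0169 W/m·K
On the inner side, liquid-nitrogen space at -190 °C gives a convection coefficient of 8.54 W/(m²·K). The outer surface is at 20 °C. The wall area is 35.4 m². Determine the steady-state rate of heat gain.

Q ≈ 885 W

Using the resistance-network approach (series):
R_inner film = 1/(h_i·A) = 1/(8.54×35.4) = 0.003308 K/W
R_stainless steel = L/(kA) = 0.0033/(15.3×35.4) = 6.093×10^-6 K/W
R_aerogel blanket = L/(kA) = 0.14/(0.0169×35.4) = 0.234 K/W
R_total = 0.2373 K/W
Q = ΔT / R_total = 210 / 0.2373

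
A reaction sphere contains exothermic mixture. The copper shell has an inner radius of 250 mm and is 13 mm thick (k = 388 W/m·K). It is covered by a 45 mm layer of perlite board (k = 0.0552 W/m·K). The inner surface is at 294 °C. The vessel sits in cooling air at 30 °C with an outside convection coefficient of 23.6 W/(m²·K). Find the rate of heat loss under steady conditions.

Each spherical layer contributes R = (1/r_i − 1/r_o)/(4πk):
R_copper shell = (1/0.25 − 1/0.263)/(4π×388) = 4.055×10^-5 K/W
R_perlite board = (1/0.263 − 1/0.308)/(4π×0.0552) = 0.8009 K/W
R_outer film = 1/(h·4πr_o²) = 1/(23.6×4π×0.308²) = 0.03554 K/W
R_total = 0.8364 K/W
Q = ΔT/R_total = 264/0.8364

Q ≈ 316 W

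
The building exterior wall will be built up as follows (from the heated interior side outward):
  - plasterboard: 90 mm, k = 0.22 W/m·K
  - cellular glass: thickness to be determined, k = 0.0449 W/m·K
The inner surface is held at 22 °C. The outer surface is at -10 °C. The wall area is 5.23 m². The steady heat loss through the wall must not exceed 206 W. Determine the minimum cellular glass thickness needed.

L ≈ 18.1 mm

Model the wall as resistances in series:
R_plasterboard = L/(kA) = 0.09/(0.22×5.23) = 0.07822 K/W
Sum of the known resistances R_other = 0.07822 K/W
Required total resistance R_tot = ΔT/Q_allow = 32/206 = 0.1553 K/W
R_cellular glass = R_tot − R_other = 0.07712 K/W
L = R·k·A = 0.07712×0.0449×5.23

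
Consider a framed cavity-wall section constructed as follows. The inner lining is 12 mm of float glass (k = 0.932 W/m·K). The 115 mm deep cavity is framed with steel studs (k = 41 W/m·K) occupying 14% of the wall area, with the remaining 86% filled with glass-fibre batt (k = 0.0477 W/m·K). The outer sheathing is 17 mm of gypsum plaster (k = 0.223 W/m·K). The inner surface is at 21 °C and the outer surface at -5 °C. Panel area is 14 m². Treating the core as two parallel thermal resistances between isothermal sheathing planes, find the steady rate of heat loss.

Sheathing layers in series; stud and cavity paths in parallel between them.
R_inner = 0.012/(0.932×14) = 9.197×10^-4 K/W
R_stud  = 0.115/(41×0.14×14) = 0.001431 K/W
R_cav   = 0.115/(0.0477×0.86×14) = 0.2002 K/W
1/R_core = 1/R_stud + 1/R_cav → R_core = 0.001421 K/W
R_outer = 0.017/(0.223×14) = 0.005445 K/W
R_total = 0.007786 K/W
Q = ΔT/R_total = 26/0.007786

Q ≈ 3340 W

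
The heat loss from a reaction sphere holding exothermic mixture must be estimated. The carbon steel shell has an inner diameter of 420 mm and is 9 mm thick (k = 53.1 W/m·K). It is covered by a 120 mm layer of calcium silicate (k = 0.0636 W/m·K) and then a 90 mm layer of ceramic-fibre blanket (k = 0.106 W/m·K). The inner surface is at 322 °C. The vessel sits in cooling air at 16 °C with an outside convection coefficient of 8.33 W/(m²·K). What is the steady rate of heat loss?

Spherical conduction: R = (1/r_in − 1/r_out)/(4πk) per layer; series-sum.
R_carbon steel shell = (1/0.21 − 1/0.219)/(4π×53.1) = 2.933×10^-4 K/W
R_calcium silicate = (1/0.219 − 1/0.339)/(4π×0.0636) = 2.022 K/W
R_ceramic-fibre blanket = (1/0.339 − 1/0.429)/(4π×0.106) = 0.4646 K/W
R_outer film = 1/(h·4πr_o²) = 1/(8.33×4π×0.429²) = 0.05191 K/W
R_total = 2.539 K/W
Q = ΔT/R_total = 306/2.539

Q ≈ 121 W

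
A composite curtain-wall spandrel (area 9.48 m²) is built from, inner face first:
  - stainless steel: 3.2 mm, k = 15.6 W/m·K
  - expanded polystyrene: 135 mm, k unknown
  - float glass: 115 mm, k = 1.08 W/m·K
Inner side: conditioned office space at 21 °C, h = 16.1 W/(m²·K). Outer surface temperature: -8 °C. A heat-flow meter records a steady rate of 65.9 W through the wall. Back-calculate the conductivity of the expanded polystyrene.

k ≈ 0.0337 W/(m·K)

Using the resistance-network approach (series):
R_inner film = 1/(h_i·A) = 1/(16.1×9.48) = 0.006552 K/W
R_stainless steel = L/(kA) = 0.0032/(15.6×9.48) = 2.164×10^-5 K/W
R_float glass = L/(kA) = 0.115/(1.08×9.48) = 0.01123 K/W
Sum of known resistances R_other = 0.01781 K/W
Total R = ΔT/Q = 29/65.9 = 0.4401 K/W
R_expanded polystyrene = R_total − R_other = 0.4223 K/W
k = L/(R·A) = 0.135/(0.4223×9.48)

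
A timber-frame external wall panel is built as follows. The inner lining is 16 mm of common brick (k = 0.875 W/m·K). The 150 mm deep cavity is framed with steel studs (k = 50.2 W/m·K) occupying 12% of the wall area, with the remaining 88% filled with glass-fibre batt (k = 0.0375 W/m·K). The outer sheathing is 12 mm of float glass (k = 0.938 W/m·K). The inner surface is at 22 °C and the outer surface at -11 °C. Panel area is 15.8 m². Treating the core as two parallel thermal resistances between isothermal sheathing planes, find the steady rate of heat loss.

Q ≈ 9340 W

Sheathing layers in series; stud and cavity paths in parallel between them.
R_inner = 0.016/(0.875×15.8) = 0.001157 K/W
R_stud  = 0.15/(50.2×0.12×15.8) = 0.001576 K/W
R_cav   = 0.15/(0.0375×0.88×15.8) = 0.2877 K/W
1/R_core = 1/R_stud + 1/R_cav → R_core = 0.001567 K/W
R_outer = 0.012/(0.938×15.8) = 8.097×10^-4 K/W
R_total = 0.003534 K/W
Q = ΔT/R_total = 33/0.003534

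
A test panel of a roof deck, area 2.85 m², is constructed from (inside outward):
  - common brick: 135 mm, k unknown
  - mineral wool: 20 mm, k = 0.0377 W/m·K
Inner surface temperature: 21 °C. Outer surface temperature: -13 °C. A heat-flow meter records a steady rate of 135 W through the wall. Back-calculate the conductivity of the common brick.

k ≈ 0.721 W/(m·K)

Model the wall as resistances in series:
R_mineral wool = L/(kA) = 0.02/(0.0377×2.85) = 0.1861 K/W
Sum of known resistances R_other = 0.1861 K/W
Total R = ΔT/Q = 34/135 = 0.2519 K/W
R_common brick = R_total − R_other = 0.06571 K/W
k = L/(R·A) = 0.135/(0.06571×2.85)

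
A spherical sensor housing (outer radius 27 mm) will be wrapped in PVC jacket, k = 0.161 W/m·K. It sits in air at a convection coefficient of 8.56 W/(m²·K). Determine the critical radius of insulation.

For a sphere r_cr = 2k/h = 2×0.161/8.56
r_cr = 37.6 mm; since the bare radius (27 mm) is below r_cr, adding a thin layer of insulation will *increase* heat loss.

r_cr ≈ 37.6 mm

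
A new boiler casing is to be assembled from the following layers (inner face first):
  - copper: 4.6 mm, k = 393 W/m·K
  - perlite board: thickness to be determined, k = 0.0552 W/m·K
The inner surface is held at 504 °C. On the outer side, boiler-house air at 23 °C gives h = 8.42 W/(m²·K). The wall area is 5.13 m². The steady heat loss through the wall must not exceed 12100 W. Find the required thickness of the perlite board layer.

Model the wall as resistances in series:
R_copper = L/(kA) = 0.0046/(393×5.13) = 2.282×10^-6 K/W
R_outer film = 1/(h_o·A) = 1/(8.42×5.13) = 0.02315 K/W
Sum of the known resistances R_other = 0.02315 K/W
Required total resistance R_tot = ΔT/Q_allow = 481/12100 = 0.03975 K/W
R_perlite board = R_tot − R_other = 0.0166 K/W
L = R·k·A = 0.0166×0.0552×5.13

L ≈ 4.7 mm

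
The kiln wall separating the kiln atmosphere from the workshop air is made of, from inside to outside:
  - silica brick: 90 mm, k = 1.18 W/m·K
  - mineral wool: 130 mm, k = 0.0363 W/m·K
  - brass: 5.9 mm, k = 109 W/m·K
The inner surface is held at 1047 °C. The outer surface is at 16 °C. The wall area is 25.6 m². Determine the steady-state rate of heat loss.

Using the resistance-network approach (series):
R_silica brick = L/(kA) = 0.09/(1.18×25.6) = 0.002979 K/W
R_mineral wool = L/(kA) = 0.13/(0.0363×25.6) = 0.1399 K/W
R_brass = L/(kA) = 0.0059/(109×25.6) = 2.114×10^-6 K/W
R_total = 0.1429 K/W
Q = ΔT / R_total = 1031 / 0.1429

Q ≈ 7220 W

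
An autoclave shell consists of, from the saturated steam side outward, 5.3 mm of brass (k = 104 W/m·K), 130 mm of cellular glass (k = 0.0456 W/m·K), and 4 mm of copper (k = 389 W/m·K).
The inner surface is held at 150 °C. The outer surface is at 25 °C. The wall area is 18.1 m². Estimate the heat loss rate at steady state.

Q ≈ 794 W

Thermal resistances in series:
R_brass = L/(kA) = 0.0053/(104×18.1) = 2.816×10^-6 K/W
R_cellular glass = L/(kA) = 0.13/(0.0456×18.1) = 0.1575 K/W
R_copper = L/(kA) = 0.004/(389×18.1) = 5.681×10^-7 K/W
R_total = 0.1575 K/W
Q = ΔT / R_total = 125 / 0.1575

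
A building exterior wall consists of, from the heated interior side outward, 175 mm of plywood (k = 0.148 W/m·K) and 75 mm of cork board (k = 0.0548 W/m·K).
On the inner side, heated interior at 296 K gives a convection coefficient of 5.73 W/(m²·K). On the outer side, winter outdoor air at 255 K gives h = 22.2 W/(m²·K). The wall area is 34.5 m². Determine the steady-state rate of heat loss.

Q ≈ 511 W

Treating each layer as a thermal resistance in series:
R_inner film = 1/(h_i·A) = 1/(5.73×34.5) = 0.005059 K/W
R_plywood = L/(kA) = 0.175/(0.148×34.5) = 0.03427 K/W
R_cork board = L/(kA) = 0.075/(0.0548×34.5) = 0.03967 K/W
R_outer film = 1/(h_o·A) = 1/(22.2×34.5) = 0.001306 K/W
R_total = 0.08031 K/W
Q = ΔT / R_total = 41 / 0.08031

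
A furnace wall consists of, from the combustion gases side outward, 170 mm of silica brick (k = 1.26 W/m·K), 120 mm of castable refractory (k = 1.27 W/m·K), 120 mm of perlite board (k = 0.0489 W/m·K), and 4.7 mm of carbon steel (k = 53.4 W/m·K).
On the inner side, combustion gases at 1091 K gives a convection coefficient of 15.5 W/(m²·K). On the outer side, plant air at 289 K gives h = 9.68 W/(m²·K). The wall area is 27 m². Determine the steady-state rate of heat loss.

Q ≈ 7590 W

Using the resistance-network approach (series):
R_inner film = 1/(h_i·A) = 1/(15.5×27) = 0.002389 K/W
R_silica brick = L/(kA) = 0.17/(1.26×27) = 0.004997 K/W
R_castable refractory = L/(kA) = 0.12/(1.27×27) = 0.0035 K/W
R_perlite board = L/(kA) = 0.12/(0.0489×27) = 0.09089 K/W
R_carbon steel = L/(kA) = 0.0047/(53.4×27) = 3.26×10^-6 K/W
R_outer film = 1/(h_o·A) = 1/(9.68×27) = 0.003826 K/W
R_total = 0.1056 K/W
Q = ΔT / R_total = 802 / 0.1056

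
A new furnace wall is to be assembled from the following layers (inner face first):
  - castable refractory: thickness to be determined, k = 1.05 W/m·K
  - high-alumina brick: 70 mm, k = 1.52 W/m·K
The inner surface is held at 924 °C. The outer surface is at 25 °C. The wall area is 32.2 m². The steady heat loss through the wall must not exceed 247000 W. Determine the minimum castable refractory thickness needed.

Thermal resistances in series:
R_high-alumina brick = L/(kA) = 0.07/(1.52×32.2) = 0.00143 K/W
Sum of the known resistances R_other = 0.00143 K/W
Required total resistance R_tot = ΔT/Q_allow = 899/247000 = 0.00364 K/W
R_castable refractory = R_tot − R_other = 0.002209 K/W
L = R·k·A = 0.002209×1.05×32.2

L ≈ 74.7 mm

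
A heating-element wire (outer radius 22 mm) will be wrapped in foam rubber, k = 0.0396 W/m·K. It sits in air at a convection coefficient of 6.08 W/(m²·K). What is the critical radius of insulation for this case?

r_cr ≈ 6.51 mm

For a cylinder r_cr = k/h = 0.0396/6.08
r_cr = 6.51 mm; since the bare radius (22 mm) is above r_cr, any added insulation will reduce heat loss.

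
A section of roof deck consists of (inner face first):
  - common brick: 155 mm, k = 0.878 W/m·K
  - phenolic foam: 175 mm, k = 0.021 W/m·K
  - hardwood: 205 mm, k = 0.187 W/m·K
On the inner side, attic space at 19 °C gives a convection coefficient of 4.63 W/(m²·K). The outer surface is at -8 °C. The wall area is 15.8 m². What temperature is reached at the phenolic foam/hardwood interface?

Using the resistance-network approach (series):
R_inner film = 1/(h_i·A) = 1/(4.63×15.8) = 0.01367 K/W
R_common brick = L/(kA) = 0.155/(0.878×15.8) = 0.01117 K/W
R_phenolic foam = L/(kA) = 0.175/(0.021×15.8) = 0.5274 K/W
R_hardwood = L/(kA) = 0.205/(0.187×15.8) = 0.06938 K/W
R_total = 0.6217 K/W;  Q = ΔT/R_total = 27/0.6217 = 43.43 W
T_interface = T_inner − Q·ΣR(inner→interface) = 19 − 43.4×0.5523

T ≈ -4.99 °C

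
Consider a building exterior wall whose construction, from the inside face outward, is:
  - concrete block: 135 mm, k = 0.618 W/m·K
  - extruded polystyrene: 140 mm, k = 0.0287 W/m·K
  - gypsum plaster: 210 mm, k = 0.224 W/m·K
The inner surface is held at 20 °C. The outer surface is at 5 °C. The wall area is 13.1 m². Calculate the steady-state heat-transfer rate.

Q ≈ 32.6 W

Using the resistance-network approach (series):
R_concrete block = L/(kA) = 0.135/(0.618×13.1) = 0.01668 K/W
R_extruded polystyrene = L/(kA) = 0.14/(0.0287×13.1) = 0.3724 K/W
R_gypsum plaster = L/(kA) = 0.21/(0.224×13.1) = 0.07156 K/W
R_total = 0.4606 K/W
Q = ΔT / R_total = 15 / 0.4606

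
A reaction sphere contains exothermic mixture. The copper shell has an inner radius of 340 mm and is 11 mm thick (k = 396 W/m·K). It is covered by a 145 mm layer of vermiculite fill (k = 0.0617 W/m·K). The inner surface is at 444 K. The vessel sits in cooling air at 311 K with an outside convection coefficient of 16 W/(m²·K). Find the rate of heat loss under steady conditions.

Spherical conduction: R = (1/r_in − 1/r_out)/(4πk) per layer; series-sum.
R_copper shell = (1/0.34 − 1/0.351)/(4π×396) = 1.852×10^-5 K/W
R_vermiculite fill = (1/0.351 − 1/0.496)/(4π×0.0617) = 1.074 K/W
R_outer film = 1/(h·4πr_o²) = 1/(16×4π×0.496²) = 0.02022 K/W
R_total = 1.094 K/W
Q = ΔT/R_total = 133/1.094

Q ≈ 122 W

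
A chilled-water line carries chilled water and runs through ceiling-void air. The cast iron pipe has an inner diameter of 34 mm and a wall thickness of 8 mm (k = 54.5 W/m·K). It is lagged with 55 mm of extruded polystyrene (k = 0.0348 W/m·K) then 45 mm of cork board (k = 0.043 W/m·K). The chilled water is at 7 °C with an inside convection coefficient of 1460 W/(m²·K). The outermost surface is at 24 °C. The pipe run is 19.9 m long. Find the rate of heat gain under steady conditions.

Per-layer cylindrical resistances, series-summed:
R_inner film = 1/(h_i·2πr₁L) = 1/(1460×2π×0.017×19.9) = 3.222×10^-4 K/W
R_cast iron pipe wall = ln(25/17)/(2π×54.5×19.9) = 5.659×10^-5 K/W
R_extruded polystyrene = ln(80/25)/(2π×0.0348×19.9) = 0.2673 K/W
R_cork board = ln(125/80)/(2π×0.043×19.9) = 0.08301 K/W
R_total = 0.3507 K/W
Q = ΔT/R_total = 17/0.3507

Q ≈ 48.5 W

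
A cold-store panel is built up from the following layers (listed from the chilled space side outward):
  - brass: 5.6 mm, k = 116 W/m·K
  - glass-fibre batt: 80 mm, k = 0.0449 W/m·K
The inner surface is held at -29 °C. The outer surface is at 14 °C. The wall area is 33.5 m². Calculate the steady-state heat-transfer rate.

Q ≈ 808 W

Series thermal resistances:
R_brass = L/(kA) = 0.0056/(116×33.5) = 1.441×10^-6 K/W
R_glass-fibre batt = L/(kA) = 0.08/(0.0449×33.5) = 0.05319 K/W
R_total = 0.05319 K/W
Q = ΔT / R_total = 43 / 0.05319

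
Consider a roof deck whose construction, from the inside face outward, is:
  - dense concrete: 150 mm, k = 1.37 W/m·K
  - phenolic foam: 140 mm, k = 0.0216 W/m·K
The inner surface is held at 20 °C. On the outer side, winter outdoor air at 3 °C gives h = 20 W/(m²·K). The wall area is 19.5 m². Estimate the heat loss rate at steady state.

Q ≈ 49.9 W

Series thermal resistances:
R_dense concrete = L/(kA) = 0.15/(1.37×19.5) = 0.005615 K/W
R_phenolic foam = L/(kA) = 0.14/(0.0216×19.5) = 0.3324 K/W
R_outer film = 1/(h_o·A) = 1/(20×19.5) = 0.002564 K/W
R_total = 0.3406 K/W
Q = ΔT / R_total = 17 / 0.3406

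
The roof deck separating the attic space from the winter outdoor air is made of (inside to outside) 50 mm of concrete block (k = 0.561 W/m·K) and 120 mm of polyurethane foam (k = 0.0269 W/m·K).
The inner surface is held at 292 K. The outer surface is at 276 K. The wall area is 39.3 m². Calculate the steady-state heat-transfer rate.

Q ≈ 138 W

Model the wall as resistances in series:
R_concrete block = L/(kA) = 0.05/(0.561×39.3) = 0.002268 K/W
R_polyurethane foam = L/(kA) = 0.12/(0.0269×39.3) = 0.1135 K/W
R_total = 0.1158 K/W
Q = ΔT / R_total = 16 / 0.1158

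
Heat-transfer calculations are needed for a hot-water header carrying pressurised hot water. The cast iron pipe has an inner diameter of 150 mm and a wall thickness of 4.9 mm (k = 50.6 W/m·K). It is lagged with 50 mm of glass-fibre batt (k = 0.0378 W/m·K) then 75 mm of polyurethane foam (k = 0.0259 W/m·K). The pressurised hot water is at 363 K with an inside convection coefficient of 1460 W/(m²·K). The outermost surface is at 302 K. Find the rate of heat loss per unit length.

For a radial system each layer contributes R = ln(r_out/r_in)/(2πkL); films add R = 1/(hA).
R_inner film = 1/(h_i·2πr₁L) = 1/(1460×2π×0.075×1) = 0.001453 K/W
R_cast iron pipe wall = ln(79.9/75)/(2π×50.6×1) = 1.991×10^-4 K/W
R_glass-fibre batt = ln(129.9/79.9)/(2π×0.0378×1) = 2.046 K/W
R_polyurethane foam = ln(204.9/129.9)/(2π×0.0259×1) = 2.801 K/W
R_total = 4.849 K/W
Q = ΔT/R_total = 61/4.849

q′ ≈ 12.6 W/m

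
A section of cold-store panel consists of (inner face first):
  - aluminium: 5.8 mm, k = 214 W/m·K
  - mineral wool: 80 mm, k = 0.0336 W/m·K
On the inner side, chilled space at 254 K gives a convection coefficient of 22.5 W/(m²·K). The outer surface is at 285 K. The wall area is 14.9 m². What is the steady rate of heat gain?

Model the wall as resistances in series:
R_inner film = 1/(h_i·A) = 1/(22.5×14.9) = 0.002983 K/W
R_aluminium = L/(kA) = 0.0058/(214×14.9) = 1.819×10^-6 K/W
R_mineral wool = L/(kA) = 0.08/(0.0336×14.9) = 0.1598 K/W
R_total = 0.1628 K/W
Q = ΔT / R_total = 31 / 0.1628

Q ≈ 190 W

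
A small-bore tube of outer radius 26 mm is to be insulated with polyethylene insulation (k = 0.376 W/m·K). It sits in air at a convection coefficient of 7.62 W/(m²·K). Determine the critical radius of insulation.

For a cylinder r_cr = k/h = 0.376/7.62
r_cr = 49.3 mm; since the bare radius (26 mm) is below r_cr, adding a thin layer of insulation will *increase* heat loss.

r_cr ≈ 49.3 mm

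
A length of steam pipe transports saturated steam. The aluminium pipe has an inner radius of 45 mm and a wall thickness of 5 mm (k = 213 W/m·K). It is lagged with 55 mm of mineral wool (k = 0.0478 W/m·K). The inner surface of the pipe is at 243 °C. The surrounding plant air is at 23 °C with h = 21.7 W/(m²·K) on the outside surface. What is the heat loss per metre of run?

Radial resistances (cylindrical: R_cond = ln(r_o/r_i)/(2πkL), R_conv = 1/(h·2πrL)):
R_aluminium pipe wall = ln(50/45)/(2π×213×1) = 7.873×10^-5 K/W
R_mineral wool = ln(105/50)/(2π×0.0478×1) = 2.47 K/W
R_outer film = 1/(h_o·2πr_oL) = 1/(21.7×2π×0.105×1) = 0.06985 K/W
R_total = 2.54 K/W
Q = ΔT/R_total = 220/2.54

q′ ≈ 86.6 W/m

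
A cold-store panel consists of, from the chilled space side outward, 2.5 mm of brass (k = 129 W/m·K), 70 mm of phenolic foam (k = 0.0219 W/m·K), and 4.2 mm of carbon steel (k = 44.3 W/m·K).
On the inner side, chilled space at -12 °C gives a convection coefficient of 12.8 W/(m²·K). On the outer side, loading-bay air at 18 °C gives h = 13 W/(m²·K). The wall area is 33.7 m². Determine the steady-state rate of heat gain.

Thermal resistances in series:
R_inner film = 1/(h_i·A) = 1/(12.8×33.7) = 0.002318 K/W
R_brass = L/(kA) = 0.0025/(129×33.7) = 5.751×10^-7 K/W
R_phenolic foam = L/(kA) = 0.07/(0.0219×33.7) = 0.09485 K/W
R_carbon steel = L/(kA) = 0.0042/(44.3×33.7) = 2.813×10^-6 K/W
R_outer film = 1/(h_o·A) = 1/(13×33.7) = 0.002283 K/W
R_total = 0.09945 K/W
Q = ΔT / R_total = 30 / 0.09945

Q ≈ 302 W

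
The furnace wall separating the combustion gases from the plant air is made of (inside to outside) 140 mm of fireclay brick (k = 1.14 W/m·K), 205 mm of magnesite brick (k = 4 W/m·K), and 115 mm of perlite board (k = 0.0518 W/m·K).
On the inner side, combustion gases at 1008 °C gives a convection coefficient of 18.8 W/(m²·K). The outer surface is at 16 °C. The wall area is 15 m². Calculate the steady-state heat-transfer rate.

Treating each layer as a thermal resistance in series:
R_inner film = 1/(h_i·A) = 1/(18.8×15) = 0.003546 K/W
R_fireclay brick = L/(kA) = 0.14/(1.14×15) = 0.008187 K/W
R_magnesite brick = L/(kA) = 0.205/(4×15) = 0.003417 K/W
R_perlite board = L/(kA) = 0.115/(0.0518×15) = 0.148 K/W
R_total = 0.1632 K/W
Q = ΔT / R_total = 992 / 0.1632

Q ≈ 6080 W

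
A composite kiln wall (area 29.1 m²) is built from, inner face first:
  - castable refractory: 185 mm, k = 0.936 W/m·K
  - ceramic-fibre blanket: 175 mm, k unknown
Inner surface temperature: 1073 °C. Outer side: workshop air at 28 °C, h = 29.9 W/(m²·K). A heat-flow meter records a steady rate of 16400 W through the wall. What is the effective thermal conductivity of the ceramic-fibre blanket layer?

Using the resistance-network approach (series):
R_castable refractory = L/(kA) = 0.185/(0.936×29.1) = 0.006792 K/W
R_outer film = 1/(h_o·A) = 1/(29.9×29.1) = 0.001149 K/W
Sum of known resistances R_other = 0.007941 K/W
Total R = ΔT/Q = 1045/16400 = 0.06372 K/W
R_ceramic-fibre blanket = R_total − R_other = 0.05578 K/W
k = L/(R·A) = 0.175/(0.05578×29.1)

k ≈ 0.108 W/(m·K)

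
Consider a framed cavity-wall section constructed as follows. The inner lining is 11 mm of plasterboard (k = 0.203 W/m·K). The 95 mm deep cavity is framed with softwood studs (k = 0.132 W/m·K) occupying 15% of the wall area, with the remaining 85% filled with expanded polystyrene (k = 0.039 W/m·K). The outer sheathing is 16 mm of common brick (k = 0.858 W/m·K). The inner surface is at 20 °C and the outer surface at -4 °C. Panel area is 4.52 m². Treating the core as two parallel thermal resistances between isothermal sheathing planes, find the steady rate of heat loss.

Q ≈ 58.1 W

Sheathing layers in series; stud and cavity paths in parallel between them.
R_inner = 0.011/(0.203×4.52) = 0.01199 K/W
R_stud  = 0.095/(0.132×0.15×4.52) = 1.061 K/W
R_cav   = 0.095/(0.039×0.85×4.52) = 0.634 K/W
1/R_core = 1/R_stud + 1/R_cav → R_core = 0.3969 K/W
R_outer = 0.016/(0.858×4.52) = 0.004126 K/W
R_total = 0.413 K/W
Q = ΔT/R_total = 24/0.413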